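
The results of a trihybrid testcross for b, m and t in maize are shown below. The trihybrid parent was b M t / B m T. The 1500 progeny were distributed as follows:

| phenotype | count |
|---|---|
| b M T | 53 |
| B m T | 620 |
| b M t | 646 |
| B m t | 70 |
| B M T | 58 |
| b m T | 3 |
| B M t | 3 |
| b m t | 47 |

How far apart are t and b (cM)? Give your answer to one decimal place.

8.6 cM

The two rarest classes, B M t and b m T, are the double crossovers. Comparing them with the parentals, only the b allele has switched, so b is the middle locus and the order is t – b – m.
Crossovers in the t–b interval produce the single-crossover classes b M T and B m t (53 + 70 = 123) plus the double crossovers (6).
RF(t–b) = (123 + 6) / 1500 = 129/1500 = 0.0860 → 8.6 cM.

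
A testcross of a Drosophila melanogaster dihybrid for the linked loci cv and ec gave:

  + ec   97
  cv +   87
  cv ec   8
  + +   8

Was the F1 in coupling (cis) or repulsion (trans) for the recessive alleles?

The two most frequent classes are + ec (97) and cv + (87); these are the parental (non-recombinant) types.
So the F1 carried + ec on one chromosome and cv + on the other — the recessive alleles are on opposite chromosomes (trans / repulsion).

trans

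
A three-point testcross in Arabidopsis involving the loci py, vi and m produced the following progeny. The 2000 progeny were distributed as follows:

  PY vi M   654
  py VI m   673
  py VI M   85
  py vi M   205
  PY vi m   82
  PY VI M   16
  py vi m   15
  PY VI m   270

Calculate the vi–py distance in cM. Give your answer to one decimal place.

The two most frequent reciprocal classes, PY vi M and py VI m, are the parental types, so the F1 was PY vi M / py VI m.
The two rarest classes, PY VI M and py vi m, are the double crossovers. Comparing them with the parentals, only the vi allele has switched, so vi is the middle locus and the order is py – vi – m.
Crossovers in the py–vi interval produce the single-crossover classes py vi M and PY VI m (205 + 270 = 475) plus the double crossovers (31).
RF(py–vi) = (475 + 31) / 2000 = 506/2000 = 0.2530 → 25.3 cM.

25.3 cM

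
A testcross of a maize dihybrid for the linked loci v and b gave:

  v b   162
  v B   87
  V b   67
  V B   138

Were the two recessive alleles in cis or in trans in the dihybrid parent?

cis

The two most frequent classes are V B (138) and v b (162); these are the parental (non-recombinant) types.
So the F1 carried V B on one chromosome and v b on the other — the recessive alleles are on the same chromosome (cis / coupling).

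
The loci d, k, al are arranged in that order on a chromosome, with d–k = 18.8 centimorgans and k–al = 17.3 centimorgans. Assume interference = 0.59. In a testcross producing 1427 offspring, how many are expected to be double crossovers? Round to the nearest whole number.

19

Map distances give recombination frequencies of 0.188 and 0.173 for the two intervals.
With interference 0.59 (so coincidence = 0.41), expected double-crossover frequency = 0.188 × 0.173 × 0.41 = 0.01333.
Expected number = 0.01333 × 1427 = 19.03 ≈ 19.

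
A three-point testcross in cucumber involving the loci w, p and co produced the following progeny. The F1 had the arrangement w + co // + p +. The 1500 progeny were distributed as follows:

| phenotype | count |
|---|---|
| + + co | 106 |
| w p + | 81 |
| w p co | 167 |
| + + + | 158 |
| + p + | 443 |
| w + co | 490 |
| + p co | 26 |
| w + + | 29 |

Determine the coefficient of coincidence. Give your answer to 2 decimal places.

0.90

The two rarest classes, w + + and + p co, are the double crossovers. Comparing them with the parentals, only the co allele has switched, so co is the middle locus and the order is p – co – w.
p–co: (325 + 55)/1500 = 0.2533; co–w: (187 + 55)/1500 = 0.1613.
Expected DCO frequency = 0.2533 × 0.1613 ≈ 0.04086; observed = 55/1500 ≈ 0.03667.
Coefficient of coincidence = 0.03667/0.04086 ≈ 0.90.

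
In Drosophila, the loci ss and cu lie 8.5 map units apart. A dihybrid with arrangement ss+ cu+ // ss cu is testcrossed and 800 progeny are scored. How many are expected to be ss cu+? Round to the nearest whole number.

34

A map distance of 8.5 map units corresponds to a recombination frequency of 0.085.
The F1 is ss+ cu+ / ss cu, so ss cu+ is a recombinant gamete class with expected frequency r/2 = 0.085/2 = 0.0425.
Expected number = 0.0425 × 800 = 34.00 ≈ 34.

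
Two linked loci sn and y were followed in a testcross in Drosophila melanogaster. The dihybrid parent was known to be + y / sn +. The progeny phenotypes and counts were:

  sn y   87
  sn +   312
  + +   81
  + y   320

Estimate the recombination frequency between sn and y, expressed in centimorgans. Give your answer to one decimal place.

The recombinant classes are + + and sn y: 81 + 87 = 168.
Recombination frequency = 168/800 = 0.2100 ≈ 21.0%, i.e. 21.0 centimorgans.

21.0 centimorgans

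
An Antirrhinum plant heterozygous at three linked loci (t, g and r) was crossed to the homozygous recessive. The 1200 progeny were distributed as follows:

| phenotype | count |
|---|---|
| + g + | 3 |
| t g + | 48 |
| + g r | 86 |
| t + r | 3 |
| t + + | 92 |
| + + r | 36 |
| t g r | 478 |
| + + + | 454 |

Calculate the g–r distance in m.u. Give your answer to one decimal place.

The two most frequent reciprocal classes, + + + and t g r, are the parental types, so the F1 was + + + / t g r.
The two rarest classes, + g + and t + r, are the double crossovers. Comparing them with the parentals, only the g allele has switched, so g is the middle locus and the order is r – g – t.
Crossovers in the r–g interval produce the single-crossover classes + + r and t g + (36 + 48 = 84) plus the double crossovers (6).
RF(r–g) = (84 + 6) / 1200 = 90/1200 = 0.0750 → 7.5 m.u.

7.5 m.u.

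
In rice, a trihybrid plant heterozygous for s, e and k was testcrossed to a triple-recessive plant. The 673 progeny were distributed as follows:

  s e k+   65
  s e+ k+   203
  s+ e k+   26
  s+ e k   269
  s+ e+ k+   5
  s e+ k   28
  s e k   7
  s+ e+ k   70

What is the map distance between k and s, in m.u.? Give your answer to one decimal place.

The two most frequent reciprocal classes, s+ e k and s e+ k+, are the parental types, so the F1 was s+ e k / s e+ k+.
The two rarest classes, s e k and s+ e+ k+, are the double crossovers. Comparing them with the parentals, only the s allele has switched, so s is the middle locus and the order is k – s – e.
Crossovers in the k–s interval produce the single-crossover classes s+ e k+ and s e+ k (26 + 28 = 54) plus the double crossovers (12).
RF(k–s) = (54 + 12) / 673 = 66/673 = 0.0981 → 9.8 m.u.

9.8 m.u.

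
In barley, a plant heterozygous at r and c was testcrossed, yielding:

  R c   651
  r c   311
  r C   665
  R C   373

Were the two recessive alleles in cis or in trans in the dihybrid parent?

trans

The two most frequent classes are R c (651) and r C (665); these are the parental (non-recombinant) types.
So the F1 carried R c on one chromosome and r C on the other — the recessive alleles are on opposite chromosomes (trans / repulsion).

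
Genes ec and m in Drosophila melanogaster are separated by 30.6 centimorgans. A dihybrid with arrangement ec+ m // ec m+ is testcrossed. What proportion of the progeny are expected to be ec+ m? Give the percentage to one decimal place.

34.7%

A map distance of 30.6 centimorgans corresponds to a recombination frequency of 0.306.
The F1 is ec+ m / ec m+, so ec+ m is a parental gamete class with expected frequency (1 − r)/2 = 0.694/2 = 0.3470.
That is 0.3470 = 34.7% of the progeny.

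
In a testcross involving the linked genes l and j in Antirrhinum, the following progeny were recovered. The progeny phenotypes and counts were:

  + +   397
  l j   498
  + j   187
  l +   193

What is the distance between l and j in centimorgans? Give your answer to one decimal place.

29.8 centimorgans

The two most frequent classes, + + (397) and l j (498), are the parental types, so the F1 was + + / l j.
The recombinant classes are + j and l +: 187 + 193 = 380.
Recombination frequency = 380/1275 = 0.2980 ≈ 29.8%, i.e. 29.8 centimorgans.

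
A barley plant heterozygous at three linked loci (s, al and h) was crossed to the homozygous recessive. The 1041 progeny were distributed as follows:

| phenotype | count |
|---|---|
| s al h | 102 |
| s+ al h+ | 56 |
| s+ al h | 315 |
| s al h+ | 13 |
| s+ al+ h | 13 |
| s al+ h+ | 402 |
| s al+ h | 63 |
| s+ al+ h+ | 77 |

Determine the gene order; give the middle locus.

al

The two most frequent reciprocal classes, s al+ h+ and s+ al h, are the parental types, so the F1 was s al+ h+ / s+ al h.
The two rarest classes, s al h+ and s+ al+ h, are the double crossovers. Comparing them with the parentals, only the al allele has switched, so al is the middle locus and the order is h – al – s.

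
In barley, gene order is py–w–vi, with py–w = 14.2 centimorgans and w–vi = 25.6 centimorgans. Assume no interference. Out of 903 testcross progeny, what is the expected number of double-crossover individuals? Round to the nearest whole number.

Map distances give recombination frequencies of 0.142 and 0.256 for the two intervals.
With no interference, expected double-crossover frequency = 0.142 × 0.256 = 0.03635.
Expected number = 0.03635 × 903 = 32.83 ≈ 33.

33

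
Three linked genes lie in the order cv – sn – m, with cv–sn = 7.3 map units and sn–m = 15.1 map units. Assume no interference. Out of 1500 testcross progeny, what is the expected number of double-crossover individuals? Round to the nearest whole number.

Map distances give recombination frequencies of 0.073 and 0.151 for the two intervals.
With no interference, expected double-crossover frequency = 0.073 × 0.151 = 0.01102.
Expected number = 0.01102 × 1500 = 16.53 ≈ 17.

17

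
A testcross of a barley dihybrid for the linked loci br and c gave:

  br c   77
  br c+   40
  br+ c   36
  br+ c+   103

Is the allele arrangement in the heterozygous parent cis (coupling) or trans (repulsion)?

The two most frequent classes are br+ c+ (103) and br c (77); these are the parental (non-recombinant) types.
So the F1 carried br+ c+ on one chromosome and br c on the other — the recessive alleles are on the same chromosome (cis / coupling).

cis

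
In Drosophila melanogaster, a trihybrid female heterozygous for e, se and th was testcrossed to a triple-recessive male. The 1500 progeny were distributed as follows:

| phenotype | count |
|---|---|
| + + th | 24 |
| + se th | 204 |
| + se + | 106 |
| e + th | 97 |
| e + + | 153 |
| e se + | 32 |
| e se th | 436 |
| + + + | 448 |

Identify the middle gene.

th

The two most frequent reciprocal classes, e se th and + + +, are the parental types, so the F1 was e se th / + + +.
The two rarest classes, e se + and + + th, are the double crossovers. Comparing them with the parentals, only the th allele has switched, so th is the middle locus and the order is se – th – e.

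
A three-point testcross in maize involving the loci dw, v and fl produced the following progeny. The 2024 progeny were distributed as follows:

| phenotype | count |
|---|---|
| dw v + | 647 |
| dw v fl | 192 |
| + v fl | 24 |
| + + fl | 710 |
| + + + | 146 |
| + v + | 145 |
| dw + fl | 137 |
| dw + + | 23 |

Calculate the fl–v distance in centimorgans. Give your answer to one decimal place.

19.0 centimorgans

The two most frequent reciprocal classes, dw v + and + + fl, are the parental types, so the F1 was dw v + / + + fl.
The two rarest classes, dw + + and + v fl, are the double crossovers. Comparing them with the parentals, only the v allele has switched, so v is the middle locus and the order is fl – v – dw.
Crossovers in the fl–v interval produce the single-crossover classes dw v fl and + + + (192 + 146 = 338) plus the double crossovers (47).
RF(fl–v) = (338 + 47) / 2024 = 385/2024 = 0.1902 → 19.0 centimorgans.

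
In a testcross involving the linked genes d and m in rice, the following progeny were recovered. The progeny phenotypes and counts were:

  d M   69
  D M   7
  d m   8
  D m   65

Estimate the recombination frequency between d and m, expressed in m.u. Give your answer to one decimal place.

10.1 m.u.

The two most frequent classes, D m (65) and d M (69), are the parental types, so the F1 was D m / d M.
The recombinant classes are D M and d m: 7 + 8 = 15.
Recombination frequency = 15/149 = 0.1007 ≈ 10.1%, i.e. 10.1 m.u.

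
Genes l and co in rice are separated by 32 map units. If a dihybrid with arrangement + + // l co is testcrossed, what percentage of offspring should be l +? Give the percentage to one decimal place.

A map distance of 32 map units corresponds to a recombination frequency of 0.320.
The F1 is + + / l co, so l + is a recombinant gamete class with expected frequency r/2 = 0.320/2 = 0.1600.
That is 0.1600 = 16.0% of the progeny.

16.0%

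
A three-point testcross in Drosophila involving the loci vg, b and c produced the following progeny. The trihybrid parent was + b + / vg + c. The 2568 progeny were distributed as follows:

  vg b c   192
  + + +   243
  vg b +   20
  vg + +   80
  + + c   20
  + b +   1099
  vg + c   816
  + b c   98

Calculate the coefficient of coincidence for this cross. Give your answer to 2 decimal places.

The two rarest classes, vg b + and + + c, are the double crossovers. Comparing them with the parentals, only the vg allele has switched, so vg is the middle locus and the order is c – vg – b.
c–vg: (178 + 40)/2568 = 0.0849; vg–b: (435 + 40)/2568 = 0.1850.
Expected DCO frequency = 0.0849 × 0.1850 ≈ 0.01571; observed = 40/2568 ≈ 0.01558.
Coefficient of coincidence = 0.01558/0.01571 ≈ 0.99.

0.99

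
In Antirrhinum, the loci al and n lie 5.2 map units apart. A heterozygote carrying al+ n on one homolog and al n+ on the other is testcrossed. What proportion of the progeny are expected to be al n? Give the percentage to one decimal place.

A map distance of 5.2 map units corresponds to a recombination frequency of 0.052.
The F1 is al+ n / al n+, so al n is a recombinant gamete class with expected frequency r/2 = 0.052/2 = 0.0260.
That is 0.0260 = 2.6% of the progeny.

2.6%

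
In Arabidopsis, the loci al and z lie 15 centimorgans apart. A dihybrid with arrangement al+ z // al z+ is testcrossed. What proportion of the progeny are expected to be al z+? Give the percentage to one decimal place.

42.5%

A map distance of 15 centimorgans corresponds to a recombination frequency of 0.150.
The F1 is al+ z / al z+, so al z+ is a parental gamete class with expected frequency (1 − r)/2 = 0.850/2 = 0.4250.
That is 0.4250 = 42.5% of the progeny.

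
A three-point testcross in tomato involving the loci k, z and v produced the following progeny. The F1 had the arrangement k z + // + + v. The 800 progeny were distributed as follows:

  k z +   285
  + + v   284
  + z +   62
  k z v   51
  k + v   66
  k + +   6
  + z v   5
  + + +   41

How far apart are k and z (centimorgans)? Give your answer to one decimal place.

17.4 centimorgans

The two rarest classes, k + + and + z v, are the double crossovers. Comparing them with the parentals, only the z allele has switched, so z is the middle locus and the order is k – z – v.
Crossovers in the k–z interval produce the single-crossover classes + z + and k + v (62 + 66 = 128) plus the double crossovers (11).
RF(k–z) = (128 + 11) / 800 = 139/800 = 0.1737 → 17.4 centimorgans.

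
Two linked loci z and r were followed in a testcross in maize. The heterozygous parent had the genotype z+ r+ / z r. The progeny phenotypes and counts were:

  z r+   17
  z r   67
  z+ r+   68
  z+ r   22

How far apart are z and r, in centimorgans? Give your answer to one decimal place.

The recombinant classes are z+ r and z r+: 22 + 17 = 39.
Recombination frequency = 39/174 = 0.2241 ≈ 22.4%, i.e. 22.4 centimorgans.

22.4 centimorgans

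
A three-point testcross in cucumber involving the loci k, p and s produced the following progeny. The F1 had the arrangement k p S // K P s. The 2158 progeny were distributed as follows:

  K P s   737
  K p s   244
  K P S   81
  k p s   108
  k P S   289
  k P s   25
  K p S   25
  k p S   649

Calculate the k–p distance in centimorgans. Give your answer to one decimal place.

27.0 centimorgans

The two rarest classes, K p S and k P s, are the double crossovers. Comparing them with the parentals, only the k allele has switched, so k is the middle locus and the order is p – k – s.
Crossovers in the p–k interval produce the single-crossover classes k P S and K p s (289 + 244 = 533) plus the double crossovers (50).
RF(p–k) = (533 + 50) / 2158 = 583/2158 = 0.2702 → 27.0 centimorgans.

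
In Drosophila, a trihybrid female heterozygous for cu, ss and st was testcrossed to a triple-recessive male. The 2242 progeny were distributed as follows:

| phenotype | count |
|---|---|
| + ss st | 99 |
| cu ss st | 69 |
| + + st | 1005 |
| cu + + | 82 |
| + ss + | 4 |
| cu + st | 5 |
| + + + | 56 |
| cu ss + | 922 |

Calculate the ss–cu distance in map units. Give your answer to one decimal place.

8.5 map units

The two most frequent reciprocal classes, cu ss + and + + st, are the parental types, so the F1 was cu ss + / + + st.
The two rarest classes, + ss + and cu + st, are the double crossovers. Comparing them with the parentals, only the cu allele has switched, so cu is the middle locus and the order is ss – cu – st.
Crossovers in the ss–cu interval produce the single-crossover classes cu + + and + ss st (82 + 99 = 181) plus the double crossovers (9).
RF(ss–cu) = (181 + 9) / 2242 = 190/2242 = 0.0847 → 8.5 map units.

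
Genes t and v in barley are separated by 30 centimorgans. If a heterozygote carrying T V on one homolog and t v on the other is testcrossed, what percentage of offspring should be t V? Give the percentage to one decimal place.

A map distance of 30 centimorgans corresponds to a recombination frequency of 0.300.
The F1 is T V / t v, so t V is a recombinant gamete class with expected frequency r/2 = 0.300/2 = 0.1500.
That is 0.1500 = 15.0% of the progeny.

15.0%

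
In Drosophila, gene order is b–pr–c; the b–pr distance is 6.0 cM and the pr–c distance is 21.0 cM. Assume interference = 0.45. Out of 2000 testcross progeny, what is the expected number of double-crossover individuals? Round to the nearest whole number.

Map distances give recombination frequencies of 0.060 and 0.210 for the two intervals.
With interference 0.45 (so coincidence = 0.55), expected double-crossover frequency = 0.060 × 0.210 × 0.55 = 0.00693.
Expected number = 0.00693 × 2000 = 13.86 ≈ 14.

14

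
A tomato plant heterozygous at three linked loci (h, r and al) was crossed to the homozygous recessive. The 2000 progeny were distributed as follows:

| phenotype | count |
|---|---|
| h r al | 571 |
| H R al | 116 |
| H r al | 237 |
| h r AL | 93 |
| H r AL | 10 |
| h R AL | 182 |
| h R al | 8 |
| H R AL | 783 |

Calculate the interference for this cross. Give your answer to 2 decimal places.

The two most frequent reciprocal classes, h r al and H R AL, are the parental types, so the F1 was h r al / H R AL.
The two rarest classes, h R al and H r AL, are the double crossovers. Comparing them with the parentals, only the r allele has switched, so r is the middle locus and the order is al – r – h.
al–r: (209 + 18)/2000 = 0.1135; r–h: (419 + 18)/2000 = 0.2185.
Expected DCO frequency = 0.1135 × 0.2185 ≈ 0.02480; observed = 18/2000 ≈ 0.00900.
Coefficient of coincidence = 0.00900/0.02480 ≈ 0.36; interference = 1 − 0.36 = 0.64.

0.64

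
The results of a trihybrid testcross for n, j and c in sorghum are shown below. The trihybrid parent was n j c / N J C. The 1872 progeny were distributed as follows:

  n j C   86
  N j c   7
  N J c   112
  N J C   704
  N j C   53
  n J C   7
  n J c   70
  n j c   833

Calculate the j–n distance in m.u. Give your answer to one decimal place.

7.3 m.u.

The two rarest classes, N j c and n J C, are the double crossovers. Comparing them with the parentals, only the n allele has switched, so n is the middle locus and the order is c – n – j.
Crossovers in the n–j interval produce the single-crossover classes n J c and N j C (70 + 53 = 123) plus the double crossovers (14).
RF(n–j) = (123 + 14) / 1872 = 137/1872 = 0.0732 → 7.3 m.u.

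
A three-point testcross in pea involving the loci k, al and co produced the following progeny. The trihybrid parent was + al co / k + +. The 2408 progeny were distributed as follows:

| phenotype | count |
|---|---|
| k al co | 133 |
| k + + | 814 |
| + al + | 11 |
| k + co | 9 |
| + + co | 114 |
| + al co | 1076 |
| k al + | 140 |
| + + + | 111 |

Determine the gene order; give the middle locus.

The two rarest classes, + al + and k + co, are the double crossovers. Comparing them with the parentals, only the co allele has switched, so co is the middle locus and the order is al – co – k.

co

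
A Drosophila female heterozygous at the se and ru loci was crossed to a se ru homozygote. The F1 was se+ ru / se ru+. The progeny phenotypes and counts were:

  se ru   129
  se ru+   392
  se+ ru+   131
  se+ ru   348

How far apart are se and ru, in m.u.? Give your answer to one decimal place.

26.0 m.u.

The recombinant classes are se+ ru+ and se ru: 131 + 129 = 260.
Recombination frequency = 260/1000 = 0.2600 ≈ 26.0%, i.e. 26.0 m.u.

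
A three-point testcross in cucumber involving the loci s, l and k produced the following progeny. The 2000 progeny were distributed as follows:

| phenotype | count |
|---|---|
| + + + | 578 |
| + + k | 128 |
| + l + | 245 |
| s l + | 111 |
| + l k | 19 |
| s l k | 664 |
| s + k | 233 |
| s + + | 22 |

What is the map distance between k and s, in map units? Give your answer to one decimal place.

The two most frequent reciprocal classes, + + + and s l k, are the parental types, so the F1 was + + + / s l k.
The two rarest classes, s + + and + l k, are the double crossovers. Comparing them with the parentals, only the s allele has switched, so s is the middle locus and the order is l – s – k.
Crossovers in the s–k interval produce the single-crossover classes + + k and s l + (128 + 111 = 239) plus the double crossovers (41).
RF(s–k) = (239 + 41) / 2000 = 280/2000 = 0.1400 → 14.0 map units.

14.0 map units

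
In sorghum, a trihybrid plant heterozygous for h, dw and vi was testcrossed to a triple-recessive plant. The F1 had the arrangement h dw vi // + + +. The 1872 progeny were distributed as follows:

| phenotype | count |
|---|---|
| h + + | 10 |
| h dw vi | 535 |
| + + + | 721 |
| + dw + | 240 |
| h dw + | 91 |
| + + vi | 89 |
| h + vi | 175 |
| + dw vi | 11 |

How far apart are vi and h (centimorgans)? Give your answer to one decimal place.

10.7 centimorgans

The two rarest classes, + dw vi and h + +, are the double crossovers. Comparing them with the parentals, only the h allele has switched, so h is the middle locus and the order is dw – h – vi.
Crossovers in the h–vi interval produce the single-crossover classes h dw + and + + vi (91 + 89 = 180) plus the double crossovers (21).
RF(h–vi) = (180 + 21) / 1872 = 201/1872 = 0.1074 → 10.7 centimorgans.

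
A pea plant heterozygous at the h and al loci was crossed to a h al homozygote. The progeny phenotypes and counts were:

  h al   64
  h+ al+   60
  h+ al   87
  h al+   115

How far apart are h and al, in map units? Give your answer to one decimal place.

The two most frequent classes, h+ al (87) and h al+ (115), are the parental types, so the F1 was h+ al / h al+.
The recombinant classes are h+ al+ and h al: 60 + 64 = 124.
Recombination frequency = 124/326 = 0.3804 ≈ 38.0%, i.e. 38.0 map units.

38.0 map units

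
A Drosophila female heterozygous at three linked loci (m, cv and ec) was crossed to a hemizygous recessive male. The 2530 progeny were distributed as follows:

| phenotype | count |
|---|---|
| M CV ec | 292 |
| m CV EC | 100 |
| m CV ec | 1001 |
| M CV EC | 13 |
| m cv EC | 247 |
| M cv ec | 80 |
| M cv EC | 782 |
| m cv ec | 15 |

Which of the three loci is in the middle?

The two most frequent reciprocal classes, m CV ec and M cv EC, are the parental types, so the F1 was m CV ec / M cv EC.
The two rarest classes, m cv ec and M CV EC, are the double crossovers. Comparing them with the parentals, only the cv allele has switched, so cv is the middle locus and the order is ec – cv – m.

cv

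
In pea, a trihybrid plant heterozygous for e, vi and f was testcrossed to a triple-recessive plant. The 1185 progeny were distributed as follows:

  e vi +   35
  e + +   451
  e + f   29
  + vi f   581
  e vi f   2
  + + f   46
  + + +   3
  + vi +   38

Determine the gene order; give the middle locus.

The two most frequent reciprocal classes, e + + and + vi f, are the parental types, so the F1 was e + + / + vi f.
The two rarest classes, + + + and e vi f, are the double crossovers. Comparing them with the parentals, only the e allele has switched, so e is the middle locus and the order is vi – e – f.

e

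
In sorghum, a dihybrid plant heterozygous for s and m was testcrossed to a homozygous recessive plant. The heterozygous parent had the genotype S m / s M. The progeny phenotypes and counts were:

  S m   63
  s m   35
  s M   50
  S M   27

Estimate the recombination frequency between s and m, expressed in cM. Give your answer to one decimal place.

35.4 cM

The recombinant classes are S M and s m: 27 + 35 = 62.
Recombination frequency = 62/175 = 0.3543 ≈ 35.4%, i.e. 35.4 cM.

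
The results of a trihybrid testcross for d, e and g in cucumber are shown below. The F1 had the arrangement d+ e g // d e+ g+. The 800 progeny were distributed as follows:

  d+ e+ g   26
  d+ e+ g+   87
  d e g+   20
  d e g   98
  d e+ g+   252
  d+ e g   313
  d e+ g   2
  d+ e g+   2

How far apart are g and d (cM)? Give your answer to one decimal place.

The two rarest classes, d+ e g+ and d e+ g, are the double crossovers. Comparing them with the parentals, only the g allele has switched, so g is the middle locus and the order is e – g – d.
Crossovers in the g–d interval produce the single-crossover classes d e g and d+ e+ g+ (98 + 87 = 185) plus the double crossovers (4).
RF(g–d) = (185 + 4) / 800 = 189/800 = 0.2362 → 23.6 cM.

23.6 cM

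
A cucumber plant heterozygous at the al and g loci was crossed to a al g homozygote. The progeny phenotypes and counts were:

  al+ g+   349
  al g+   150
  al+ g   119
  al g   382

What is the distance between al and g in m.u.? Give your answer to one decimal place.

26.9 m.u.

The two most frequent classes, al+ g+ (349) and al g (382), are the parental types, so the F1 was al+ g+ / al g.
The recombinant classes are al+ g and al g+: 119 + 150 = 269.
Recombination frequency = 269/1000 = 0.2690 ≈ 26.9%, i.e. 26.9 m.u.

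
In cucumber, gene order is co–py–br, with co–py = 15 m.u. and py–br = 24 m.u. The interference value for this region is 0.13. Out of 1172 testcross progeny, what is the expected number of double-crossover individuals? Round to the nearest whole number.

37

Map distances give recombination frequencies of 0.150 and 0.240 for the two intervals.
With interference 0.13 (so coincidence = 0.87), expected double-crossover frequency = 0.150 × 0.240 × 0.87 = 0.03132.
Expected number = 0.03132 × 1172 = 36.71 ≈ 37.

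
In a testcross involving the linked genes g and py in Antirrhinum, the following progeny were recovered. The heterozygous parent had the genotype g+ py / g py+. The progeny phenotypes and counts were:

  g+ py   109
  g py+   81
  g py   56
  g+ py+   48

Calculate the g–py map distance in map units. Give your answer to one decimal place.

The recombinant classes are g+ py+ and g py: 48 + 56 = 104.
Recombination frequency = 104/294 = 0.3537 ≈ 35.4%, i.e. 35.4 map units.

35.4 map units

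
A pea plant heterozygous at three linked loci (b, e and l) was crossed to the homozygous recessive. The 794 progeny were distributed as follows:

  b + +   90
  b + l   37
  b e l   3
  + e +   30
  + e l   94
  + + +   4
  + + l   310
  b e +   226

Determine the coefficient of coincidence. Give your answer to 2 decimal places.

The two most frequent reciprocal classes, + + l and b e +, are the parental types, so the F1 was + + l / b e +.
The two rarest classes, + + + and b e l, are the double crossovers. Comparing them with the parentals, only the l allele has switched, so l is the middle locus and the order is b – l – e.
b–l: (67 + 7)/794 = 0.0932; l–e: (184 + 7)/794 = 0.2406.
Expected DCO frequency = 0.0932 × 0.2406 ≈ 0.02242; observed = 7/794 ≈ 0.00882.
Coefficient of coincidence = 0.00882/0.02242 ≈ 0.39.

0.39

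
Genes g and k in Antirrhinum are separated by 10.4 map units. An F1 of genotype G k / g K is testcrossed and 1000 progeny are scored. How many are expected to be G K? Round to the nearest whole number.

52

A map distance of 10.4 map units corresponds to a recombination frequency of 0.104.
The F1 is G k / g K, so G K is a recombinant gamete class with expected frequency r/2 = 0.104/2 = 0.0520.
Expected number = 0.0520 × 1000 = 52.00 ≈ 52.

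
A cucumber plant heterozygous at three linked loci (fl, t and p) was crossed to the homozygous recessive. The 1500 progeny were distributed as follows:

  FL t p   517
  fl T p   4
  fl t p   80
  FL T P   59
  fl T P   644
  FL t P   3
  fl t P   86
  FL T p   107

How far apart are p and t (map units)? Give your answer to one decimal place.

13.3 map units

The two most frequent reciprocal classes, FL t p and fl T P, are the parental types, so the F1 was FL t p / fl T P.
The two rarest classes, FL t P and fl T p, are the double crossovers. Comparing them with the parentals, only the p allele has switched, so p is the middle locus and the order is t – p – fl.
Crossovers in the t–p interval produce the single-crossover classes FL T p and fl t P (107 + 86 = 193) plus the double crossovers (7).
RF(t–p) = (193 + 7) / 1500 = 200/1500 = 0.1333 → 13.3 map units.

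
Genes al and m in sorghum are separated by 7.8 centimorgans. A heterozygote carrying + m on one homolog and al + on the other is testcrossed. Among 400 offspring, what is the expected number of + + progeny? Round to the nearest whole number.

A map distance of 7.8 centimorgans corresponds to a recombination frequency of 0.078.
The F1 is + m / al +, so + + is a recombinant gamete class with expected frequency r/2 = 0.078/2 = 0.0390.
Expected number = 0.0390 × 400 = 15.60 ≈ 16.

16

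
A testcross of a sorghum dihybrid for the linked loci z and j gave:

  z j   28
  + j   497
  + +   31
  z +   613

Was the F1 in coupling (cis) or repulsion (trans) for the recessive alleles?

trans

The two most frequent classes are + j (497) and z + (613); these are the parental (non-recombinant) types.
So the F1 carried + j on one chromosome and z + on the other — the recessive alleles are on opposite chromosomes (trans / repulsion).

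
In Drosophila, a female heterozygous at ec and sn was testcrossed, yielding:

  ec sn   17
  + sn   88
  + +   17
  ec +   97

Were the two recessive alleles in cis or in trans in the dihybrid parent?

The two most frequent classes are + sn (88) and ec + (97); these are the parental (non-recombinant) types.
So the F1 carried + sn on one chromosome and ec + on the other — the recessive alleles are on opposite chromosomes (trans / repulsion).

trans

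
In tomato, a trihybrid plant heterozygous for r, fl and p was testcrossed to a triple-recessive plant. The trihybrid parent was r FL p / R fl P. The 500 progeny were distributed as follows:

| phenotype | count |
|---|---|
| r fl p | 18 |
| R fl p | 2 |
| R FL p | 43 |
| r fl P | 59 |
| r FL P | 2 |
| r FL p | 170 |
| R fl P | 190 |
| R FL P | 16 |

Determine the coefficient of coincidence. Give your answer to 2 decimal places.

0.50

The two rarest classes, r FL P and R fl p, are the double crossovers. Comparing them with the parentals, only the p allele has switched, so p is the middle locus and the order is r – p – fl.
r–p: (102 + 4)/500 = 0.2120; p–fl: (34 + 4)/500 = 0.0760.
Expected DCO frequency = 0.2120 × 0.0760 ≈ 0.01611; observed = 4/500 ≈ 0.00800.
Coefficient of coincidence = 0.00800/0.01611 ≈ 0.50.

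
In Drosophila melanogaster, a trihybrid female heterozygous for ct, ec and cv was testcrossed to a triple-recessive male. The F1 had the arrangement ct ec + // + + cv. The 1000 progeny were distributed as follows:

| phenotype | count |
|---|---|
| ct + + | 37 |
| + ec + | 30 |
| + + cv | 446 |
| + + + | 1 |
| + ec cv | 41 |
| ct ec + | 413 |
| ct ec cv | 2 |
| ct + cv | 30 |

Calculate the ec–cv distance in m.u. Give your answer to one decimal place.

8.1 m.u.

The two rarest classes, ct ec cv and + + +, are the double crossovers. Comparing them with the parentals, only the cv allele has switched, so cv is the middle locus and the order is ct – cv – ec.
Crossovers in the cv–ec interval produce the single-crossover classes ct + + and + ec cv (37 + 41 = 78) plus the double crossovers (3).
RF(cv–ec) = (78 + 3) / 1000 = 81/1000 = 0.0810 → 8.1 m.u.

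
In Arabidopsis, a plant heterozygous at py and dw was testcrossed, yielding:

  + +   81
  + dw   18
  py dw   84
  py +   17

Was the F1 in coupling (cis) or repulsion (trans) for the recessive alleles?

cis

The two most frequent classes are + + (81) and py dw (84); these are the parental (non-recombinant) types.
So the F1 carried + + on one chromosome and py dw on the other — the recessive alleles are on the same chromosome (cis / coupling).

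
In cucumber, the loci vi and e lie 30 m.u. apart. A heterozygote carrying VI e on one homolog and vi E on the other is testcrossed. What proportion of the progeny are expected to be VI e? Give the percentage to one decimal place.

A map distance of 30 m.u. corresponds to a recombination frequency of 0.300.
The F1 is VI e / vi E, so VI e is a parental gamete class with expected frequency (1 − r)/2 = 0.700/2 = 0.3500.
That is 0.3500 = 35.0% of the progeny.

35.0%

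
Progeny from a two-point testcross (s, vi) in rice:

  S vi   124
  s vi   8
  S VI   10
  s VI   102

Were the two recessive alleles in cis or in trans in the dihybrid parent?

The two most frequent classes are S vi (124) and s VI (102); these are the parental (non-recombinant) types.
So the F1 carried S vi on one chromosome and s VI on the other — the recessive alleles are on opposite chromosomes (trans / repulsion).

trans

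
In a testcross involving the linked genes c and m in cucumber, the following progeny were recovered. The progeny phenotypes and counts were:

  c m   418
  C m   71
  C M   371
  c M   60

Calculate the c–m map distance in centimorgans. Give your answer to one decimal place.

The two most frequent classes, C M (371) and c m (418), are the parental types, so the F1 was C M / c m.
The recombinant classes are C m and c M: 71 + 60 = 131.
Recombination frequency = 131/920 = 0.1424 ≈ 14.2%, i.e. 14.2 centimorgans.

14.2 centimorgans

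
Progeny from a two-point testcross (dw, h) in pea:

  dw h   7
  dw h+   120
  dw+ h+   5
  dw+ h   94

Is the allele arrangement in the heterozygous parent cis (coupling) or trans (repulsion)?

trans

The two most frequent classes are dw+ h (94) and dw h+ (120); these are the parental (non-recombinant) types.
So the F1 carried dw+ h on one chromosome and dw h+ on the other — the recessive alleles are on opposite chromosomes (trans / repulsion).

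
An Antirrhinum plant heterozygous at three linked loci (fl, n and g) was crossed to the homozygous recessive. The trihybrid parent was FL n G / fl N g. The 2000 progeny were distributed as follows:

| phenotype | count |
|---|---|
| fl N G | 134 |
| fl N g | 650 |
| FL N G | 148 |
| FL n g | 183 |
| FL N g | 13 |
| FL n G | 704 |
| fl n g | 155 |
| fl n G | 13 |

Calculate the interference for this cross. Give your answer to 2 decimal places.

0.54

The two rarest classes, fl n G and FL N g, are the double crossovers. Comparing them with the parentals, only the fl allele has switched, so fl is the middle locus and the order is g – fl – n.
g–fl: (317 + 26)/2000 = 0.1715; fl–n: (303 + 26)/2000 = 0.1645.
Expected DCO frequency = 0.1715 × 0.1645 ≈ 0.02821; observed = 26/2000 ≈ 0.01300.
Coefficient of coincidence = 0.01300/0.02821 ≈ 0.46; interference = 1 − 0.46 = 0.54.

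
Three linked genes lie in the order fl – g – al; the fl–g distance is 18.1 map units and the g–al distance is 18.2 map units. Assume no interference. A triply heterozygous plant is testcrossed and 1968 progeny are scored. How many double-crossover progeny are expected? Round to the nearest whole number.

Map distances give recombination frequencies of 0.181 and 0.182 for the two intervals.
With no interference, expected double-crossover frequency = 0.181 × 0.182 = 0.03294.
Expected number = 0.03294 × 1968 = 64.83 ≈ 65.

65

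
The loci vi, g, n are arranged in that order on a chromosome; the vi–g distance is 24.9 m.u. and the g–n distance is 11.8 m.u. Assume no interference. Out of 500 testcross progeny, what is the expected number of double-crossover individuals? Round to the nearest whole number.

15

Map distances give recombination frequencies of 0.249 and 0.118 for the two intervals.
With no interference, expected double-crossover frequency = 0.249 × 0.118 = 0.02938.
Expected number = 0.02938 × 500 = 14.69 ≈ 15.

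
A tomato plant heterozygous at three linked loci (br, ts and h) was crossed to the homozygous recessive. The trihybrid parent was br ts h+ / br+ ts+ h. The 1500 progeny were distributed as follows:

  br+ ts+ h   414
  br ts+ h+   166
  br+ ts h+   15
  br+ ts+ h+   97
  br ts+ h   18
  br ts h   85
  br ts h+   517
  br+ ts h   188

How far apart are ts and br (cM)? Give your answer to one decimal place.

25.8 cM

The two rarest classes, br+ ts h+ and br ts+ h, are the double crossovers. Comparing them with the parentals, only the br allele has switched, so br is the middle locus and the order is ts – br – h.
Crossovers in the ts–br interval produce the single-crossover classes br ts+ h+ and br+ ts h (166 + 188 = 354) plus the double crossovers (33).
RF(ts–br) = (354 + 33) / 1500 = 387/1500 = 0.2580 → 25.8 cM.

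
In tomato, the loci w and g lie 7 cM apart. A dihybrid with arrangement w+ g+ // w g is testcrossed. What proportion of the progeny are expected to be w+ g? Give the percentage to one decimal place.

A map distance of 7 cM corresponds to a recombination frequency of 0.070.
The F1 is w+ g+ / w g, so w+ g is a recombinant gamete class with expected frequency r/2 = 0.070/2 = 0.0350.
That is 0.0350 = 3.5% of the progeny.

3.5%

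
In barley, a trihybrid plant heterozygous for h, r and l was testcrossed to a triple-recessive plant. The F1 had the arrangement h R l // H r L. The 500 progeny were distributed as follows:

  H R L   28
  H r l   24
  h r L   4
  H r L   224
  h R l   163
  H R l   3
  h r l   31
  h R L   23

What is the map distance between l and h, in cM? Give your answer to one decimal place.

10.8 cM

The two rarest classes, H R l and h r L, are the double crossovers. Comparing them with the parentals, only the h allele has switched, so h is the middle locus and the order is l – h – r.
Crossovers in the l–h interval produce the single-crossover classes h R L and H r l (23 + 24 = 47) plus the double crossovers (7).
RF(l–h) = (47 + 7) / 500 = 54/500 = 0.1080 → 10.8 cM.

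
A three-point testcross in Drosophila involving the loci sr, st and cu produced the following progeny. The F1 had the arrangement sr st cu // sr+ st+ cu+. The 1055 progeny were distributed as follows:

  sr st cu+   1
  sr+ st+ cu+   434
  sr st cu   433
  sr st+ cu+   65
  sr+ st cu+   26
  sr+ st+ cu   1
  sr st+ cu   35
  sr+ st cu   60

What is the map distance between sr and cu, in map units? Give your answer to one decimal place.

The two rarest classes, sr st cu+ and sr+ st+ cu, are the double crossovers. Comparing them with the parentals, only the cu allele has switched, so cu is the middle locus and the order is sr – cu – st.
Crossovers in the sr–cu interval produce the single-crossover classes sr+ st cu and sr st+ cu+ (60 + 65 = 125) plus the double crossovers (2).
RF(sr–cu) = (125 + 2) / 1055 = 127/1055 = 0.1204 → 12.0 map units.

12.0 map units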